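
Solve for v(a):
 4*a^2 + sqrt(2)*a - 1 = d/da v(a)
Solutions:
 v(a) = C1 + 4*a^3/3 + sqrt(2)*a^2/2 - a


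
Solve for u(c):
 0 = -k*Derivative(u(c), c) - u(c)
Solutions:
 u(c) = C1*exp(-c/k)


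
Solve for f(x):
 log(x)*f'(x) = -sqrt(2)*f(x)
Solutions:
 f(x) = C1*exp(-sqrt(2)*li(x))


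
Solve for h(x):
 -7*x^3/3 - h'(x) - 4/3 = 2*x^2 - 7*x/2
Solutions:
 h(x) = C1 - 7*x^4/12 - 2*x^3/3 + 7*x^2/4 - 4*x/3


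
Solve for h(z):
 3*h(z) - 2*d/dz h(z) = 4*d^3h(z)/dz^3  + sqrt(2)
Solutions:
 h(z) = C1*exp(3^(1/3)*z*(-(27 + sqrt(753))^(1/3) + 2*3^(1/3)/(27 + sqrt(753))^(1/3))/12)*sin(3^(1/6)*z*(6/(27 + sqrt(753))^(1/3) + 3^(2/3)*(27 + sqrt(753))^(1/3))/12) + C2*exp(3^(1/3)*z*(-(27 + sqrt(753))^(1/3) + 2*3^(1/3)/(27 + sqrt(753))^(1/3))/12)*cos(3^(1/6)*z*(6/(27 + sqrt(753))^(1/3) + 3^(2/3)*(27 + sqrt(753))^(1/3))/12) + C3*exp(-3^(1/3)*z*(-(27 + sqrt(753))^(1/3) + 2*3^(1/3)/(27 + sqrt(753))^(1/3))/6) + sqrt(2)/3


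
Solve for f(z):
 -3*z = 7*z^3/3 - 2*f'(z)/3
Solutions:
 f(z) = C1 + 7*z^4/8 + 9*z^2/4


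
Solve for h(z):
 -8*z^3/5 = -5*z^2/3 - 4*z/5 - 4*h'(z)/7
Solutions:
 h(z) = C1 + 7*z^4/10 - 35*z^3/36 - 7*z^2/10


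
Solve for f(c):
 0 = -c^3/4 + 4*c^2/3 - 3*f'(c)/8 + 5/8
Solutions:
 f(c) = C1 - c^4/6 + 32*c^3/27 + 5*c/3


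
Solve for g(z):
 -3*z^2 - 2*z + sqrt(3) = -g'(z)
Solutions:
 g(z) = C1 + z^3 + z^2 - sqrt(3)*z


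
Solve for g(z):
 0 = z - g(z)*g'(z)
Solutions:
 g(z) = -sqrt(C1 + z^2)
 g(z) = sqrt(C1 + z^2)


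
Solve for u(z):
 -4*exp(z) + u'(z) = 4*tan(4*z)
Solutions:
 u(z) = C1 + 4*exp(z) - log(cos(4*z))


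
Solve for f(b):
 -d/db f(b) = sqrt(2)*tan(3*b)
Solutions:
 f(b) = C1 + sqrt(2)*log(cos(3*b))/3


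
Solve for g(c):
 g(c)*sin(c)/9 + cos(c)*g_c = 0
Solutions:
 g(c) = C1*cos(c)^(1/9)


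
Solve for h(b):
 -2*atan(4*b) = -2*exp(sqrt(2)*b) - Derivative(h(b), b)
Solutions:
 h(b) = C1 + 2*b*atan(4*b) - sqrt(2)*exp(sqrt(2)*b) - log(16*b^2 + 1)/4


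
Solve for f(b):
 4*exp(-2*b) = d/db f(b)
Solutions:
 f(b) = C1 - 2*exp(-2*b)


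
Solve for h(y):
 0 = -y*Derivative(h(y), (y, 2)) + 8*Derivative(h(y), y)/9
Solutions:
 h(y) = C1 + C2*y^(17/9)


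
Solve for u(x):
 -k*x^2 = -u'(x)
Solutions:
 u(x) = C1 + k*x^3/3


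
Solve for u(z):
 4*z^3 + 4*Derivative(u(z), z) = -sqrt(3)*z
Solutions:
 u(z) = C1 - z^4/4 - sqrt(3)*z^2/8


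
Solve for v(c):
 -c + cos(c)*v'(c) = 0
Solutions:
 v(c) = C1 + Integral(c/cos(c), c)


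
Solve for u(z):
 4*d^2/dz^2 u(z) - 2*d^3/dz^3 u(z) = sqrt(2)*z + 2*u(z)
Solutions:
 u(z) = C1*exp(z) + C2*exp(z*(1 - sqrt(5))/2) + C3*exp(z*(1 + sqrt(5))/2) - sqrt(2)*z/2


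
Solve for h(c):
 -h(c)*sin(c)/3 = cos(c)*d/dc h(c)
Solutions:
 h(c) = C1*cos(c)^(1/3)


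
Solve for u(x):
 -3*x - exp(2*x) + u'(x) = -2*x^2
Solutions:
 u(x) = C1 - 2*x^3/3 + 3*x^2/2 + exp(2*x)/2


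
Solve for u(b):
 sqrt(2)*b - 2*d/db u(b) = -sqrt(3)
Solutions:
 u(b) = C1 + sqrt(2)*b^2/4 + sqrt(3)*b/2


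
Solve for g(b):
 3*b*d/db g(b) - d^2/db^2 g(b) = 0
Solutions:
 g(b) = C1 + C2*erfi(sqrt(6)*b/2)


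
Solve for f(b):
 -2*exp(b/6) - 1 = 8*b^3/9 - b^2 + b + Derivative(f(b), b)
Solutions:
 f(b) = C1 - 2*b^4/9 + b^3/3 - b^2/2 - b - 12*exp(b/6)


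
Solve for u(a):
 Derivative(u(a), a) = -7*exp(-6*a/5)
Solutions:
 u(a) = C1 + 35*exp(-6*a/5)/6


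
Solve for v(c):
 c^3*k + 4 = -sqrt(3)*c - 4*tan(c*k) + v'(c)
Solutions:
 v(c) = C1 + c^4*k/4 + sqrt(3)*c^2/2 + 4*c + 4*Piecewise((-log(cos(c*k))/k, Ne(k, 0)), (0, True))


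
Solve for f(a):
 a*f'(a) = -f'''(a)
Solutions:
 f(a) = C1 + Integral(C2*airyai(-a) + C3*airybi(-a), a)


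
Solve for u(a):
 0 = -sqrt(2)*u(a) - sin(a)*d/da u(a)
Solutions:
 u(a) = C1*(cos(a) + 1)^(sqrt(2)/2)/(cos(a) - 1)^(sqrt(2)/2)


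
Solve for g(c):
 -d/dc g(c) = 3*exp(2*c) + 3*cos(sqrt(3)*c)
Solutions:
 g(c) = C1 - 3*exp(2*c)/2 - sqrt(3)*sin(sqrt(3)*c)


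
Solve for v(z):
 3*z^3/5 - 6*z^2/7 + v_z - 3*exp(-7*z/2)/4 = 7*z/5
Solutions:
 v(z) = C1 - 3*z^4/20 + 2*z^3/7 + 7*z^2/10 - 3*exp(-7*z/2)/14


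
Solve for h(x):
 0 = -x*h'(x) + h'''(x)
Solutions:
 h(x) = C1 + Integral(C2*airyai(x) + C3*airybi(x), x)


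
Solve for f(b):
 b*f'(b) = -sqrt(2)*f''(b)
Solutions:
 f(b) = C1 + C2*erf(2^(1/4)*b/2)


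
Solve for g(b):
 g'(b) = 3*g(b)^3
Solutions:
 g(b) = -sqrt(2)*sqrt(-1/(C1 + 3*b))/2
 g(b) = sqrt(2)*sqrt(-1/(C1 + 3*b))/2


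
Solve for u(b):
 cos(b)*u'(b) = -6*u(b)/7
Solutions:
 u(b) = C1*(sin(b) - 1)^(3/7)/(sin(b) + 1)^(3/7)


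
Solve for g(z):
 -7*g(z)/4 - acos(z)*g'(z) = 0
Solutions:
 g(z) = C1*exp(-7*Integral(1/acos(z), z)/4)


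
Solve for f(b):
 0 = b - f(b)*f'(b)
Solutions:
 f(b) = -sqrt(C1 + b^2)
 f(b) = sqrt(C1 + b^2)


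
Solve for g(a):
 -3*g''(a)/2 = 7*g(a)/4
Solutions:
 g(a) = C1*sin(sqrt(42)*a/6) + C2*cos(sqrt(42)*a/6)


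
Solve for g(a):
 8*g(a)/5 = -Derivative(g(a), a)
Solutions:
 g(a) = C1*exp(-8*a/5)


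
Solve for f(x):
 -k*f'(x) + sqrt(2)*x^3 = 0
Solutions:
 f(x) = C1 + sqrt(2)*x^4/(4*k)


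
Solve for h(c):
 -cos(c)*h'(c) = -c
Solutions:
 h(c) = C1 + Integral(c/cos(c), c)


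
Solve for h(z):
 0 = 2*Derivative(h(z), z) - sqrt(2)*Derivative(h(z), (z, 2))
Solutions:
 h(z) = C1 + C2*exp(sqrt(2)*z)


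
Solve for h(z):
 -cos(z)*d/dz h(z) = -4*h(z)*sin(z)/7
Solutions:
 h(z) = C1/cos(z)^(4/7)


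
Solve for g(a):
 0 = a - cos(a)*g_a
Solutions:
 g(a) = C1 + Integral(a/cos(a), a)


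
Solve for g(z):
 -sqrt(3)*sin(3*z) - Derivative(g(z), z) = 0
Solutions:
 g(z) = C1 + sqrt(3)*cos(3*z)/3


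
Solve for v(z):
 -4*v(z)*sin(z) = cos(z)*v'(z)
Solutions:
 v(z) = C1*cos(z)^4


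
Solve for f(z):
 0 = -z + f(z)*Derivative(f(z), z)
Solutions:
 f(z) = -sqrt(C1 + z^2)
 f(z) = sqrt(C1 + z^2)


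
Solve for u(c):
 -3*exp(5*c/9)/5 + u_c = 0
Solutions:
 u(c) = C1 + 27*exp(5*c/9)/25


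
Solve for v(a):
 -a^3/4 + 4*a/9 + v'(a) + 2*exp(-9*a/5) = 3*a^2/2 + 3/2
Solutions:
 v(a) = C1 + a^4/16 + a^3/2 - 2*a^2/9 + 3*a/2 + 10*exp(-9*a/5)/9


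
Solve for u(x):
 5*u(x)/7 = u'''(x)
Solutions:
 u(x) = C3*exp(5^(1/3)*7^(2/3)*x/7) + (C1*sin(sqrt(3)*5^(1/3)*7^(2/3)*x/14) + C2*cos(sqrt(3)*5^(1/3)*7^(2/3)*x/14))*exp(-5^(1/3)*7^(2/3)*x/14)


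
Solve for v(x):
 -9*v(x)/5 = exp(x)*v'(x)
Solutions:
 v(x) = C1*exp(9*exp(-x)/5)


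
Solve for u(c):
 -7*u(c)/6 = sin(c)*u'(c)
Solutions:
 u(c) = C1*(cos(c) + 1)^(7/12)/(cos(c) - 1)^(7/12)


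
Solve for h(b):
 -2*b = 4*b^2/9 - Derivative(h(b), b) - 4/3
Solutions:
 h(b) = C1 + 4*b^3/27 + b^2 - 4*b/3


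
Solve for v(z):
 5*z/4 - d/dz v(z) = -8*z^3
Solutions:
 v(z) = C1 + 2*z^4 + 5*z^2/8


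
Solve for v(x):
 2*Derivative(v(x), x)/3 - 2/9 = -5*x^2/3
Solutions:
 v(x) = C1 - 5*x^3/6 + x/3


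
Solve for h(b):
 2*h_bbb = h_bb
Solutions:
 h(b) = C1 + C2*b + C3*exp(b/2)


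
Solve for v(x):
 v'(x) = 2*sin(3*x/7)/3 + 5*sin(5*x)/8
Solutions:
 v(x) = C1 - 14*cos(3*x/7)/9 - cos(5*x)/8


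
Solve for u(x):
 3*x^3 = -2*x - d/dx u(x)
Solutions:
 u(x) = C1 - 3*x^4/4 - x^2


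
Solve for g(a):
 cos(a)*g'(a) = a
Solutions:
 g(a) = C1 + Integral(a/cos(a), a)


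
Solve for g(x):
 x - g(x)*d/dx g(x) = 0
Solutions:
 g(x) = -sqrt(C1 + x^2)
 g(x) = sqrt(C1 + x^2)


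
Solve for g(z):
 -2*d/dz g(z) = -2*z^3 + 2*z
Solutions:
 g(z) = C1 + z^4/4 - z^2/2


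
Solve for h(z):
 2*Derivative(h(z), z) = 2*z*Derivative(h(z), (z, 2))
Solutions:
 h(z) = C1 + C2*z^2


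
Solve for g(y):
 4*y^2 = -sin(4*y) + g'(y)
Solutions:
 g(y) = C1 + 4*y^3/3 - cos(4*y)/4


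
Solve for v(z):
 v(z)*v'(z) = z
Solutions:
 v(z) = -sqrt(C1 + z^2)
 v(z) = sqrt(C1 + z^2)


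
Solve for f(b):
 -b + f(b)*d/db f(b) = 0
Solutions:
 f(b) = -sqrt(C1 + b^2)
 f(b) = sqrt(C1 + b^2)


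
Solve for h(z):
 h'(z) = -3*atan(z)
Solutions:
 h(z) = C1 - 3*z*atan(z) + 3*log(z^2 + 1)/2


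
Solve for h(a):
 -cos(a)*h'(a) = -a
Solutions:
 h(a) = C1 + Integral(a/cos(a), a)


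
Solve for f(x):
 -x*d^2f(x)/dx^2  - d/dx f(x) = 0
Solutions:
 f(x) = C1 + C2*log(x)


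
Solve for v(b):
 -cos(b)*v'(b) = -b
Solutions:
 v(b) = C1 + Integral(b/cos(b), b)


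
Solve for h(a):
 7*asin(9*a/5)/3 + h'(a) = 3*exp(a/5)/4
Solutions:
 h(a) = C1 - 7*a*asin(9*a/5)/3 - 7*sqrt(25 - 81*a^2)/27 + 15*exp(a/5)/4


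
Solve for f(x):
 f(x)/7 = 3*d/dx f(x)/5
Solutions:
 f(x) = C1*exp(5*x/21)


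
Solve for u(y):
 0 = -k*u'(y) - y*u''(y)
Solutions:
 u(y) = C1 + y^(1 - re(k))*(C2*sin(log(y)*Abs(im(k))) + C3*cos(log(y)*im(k)))


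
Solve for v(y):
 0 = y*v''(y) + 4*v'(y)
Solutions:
 v(y) = C1 + C2/y^3


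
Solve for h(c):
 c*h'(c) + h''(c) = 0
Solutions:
 h(c) = C1 + C2*erf(sqrt(2)*c/2)


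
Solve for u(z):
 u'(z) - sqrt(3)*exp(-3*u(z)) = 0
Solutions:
 u(z) = log(C1 + 3*sqrt(3)*z)/3
 u(z) = log((-3^(1/3) - 3^(5/6)*I)*(C1 + sqrt(3)*z)^(1/3)/2)
 u(z) = log((-3^(1/3) + 3^(5/6)*I)*(C1 + sqrt(3)*z)^(1/3)/2)


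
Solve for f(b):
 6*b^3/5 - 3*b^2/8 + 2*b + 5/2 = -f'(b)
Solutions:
 f(b) = C1 - 3*b^4/10 + b^3/8 - b^2 - 5*b/2


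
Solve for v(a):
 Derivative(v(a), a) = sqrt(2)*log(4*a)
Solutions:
 v(a) = C1 + sqrt(2)*a*log(a) - sqrt(2)*a + 2*sqrt(2)*a*log(2)


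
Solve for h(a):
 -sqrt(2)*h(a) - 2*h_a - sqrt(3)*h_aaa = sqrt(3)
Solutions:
 h(a) = C1*exp(-2^(1/6)*a*(-2^(2/3)*3^(1/6)*(9 + sqrt(16*sqrt(3) + 81))^(1/3) + 4*3^(1/3)/(9 + sqrt(16*sqrt(3) + 81))^(1/3))/12)*sin(2^(1/6)*a*(4*3^(5/6)/(9 + sqrt(16*sqrt(3) + 81))^(1/3) + 6^(2/3)*(9 + sqrt(16*sqrt(3) + 81))^(1/3))/12) + C2*exp(-2^(1/6)*a*(-2^(2/3)*3^(1/6)*(9 + sqrt(16*sqrt(3) + 81))^(1/3) + 4*3^(1/3)/(9 + sqrt(16*sqrt(3) + 81))^(1/3))/12)*cos(2^(1/6)*a*(4*3^(5/6)/(9 + sqrt(16*sqrt(3) + 81))^(1/3) + 6^(2/3)*(9 + sqrt(16*sqrt(3) + 81))^(1/3))/12) + C3*exp(2^(1/6)*a*(-2^(2/3)*3^(1/6)*(9 + sqrt(16*sqrt(3) + 81))^(1/3) + 4*3^(1/3)/(9 + sqrt(16*sqrt(3) + 81))^(1/3))/6) - sqrt(6)/2


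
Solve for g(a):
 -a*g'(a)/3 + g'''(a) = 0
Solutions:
 g(a) = C1 + Integral(C2*airyai(3^(2/3)*a/3) + C3*airybi(3^(2/3)*a/3), a)


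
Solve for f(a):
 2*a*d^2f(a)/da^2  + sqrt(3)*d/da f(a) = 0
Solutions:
 f(a) = C1 + C2*a^(1 - sqrt(3)/2)


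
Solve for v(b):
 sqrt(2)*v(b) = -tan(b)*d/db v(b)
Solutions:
 v(b) = C1/sin(b)^(sqrt(2))


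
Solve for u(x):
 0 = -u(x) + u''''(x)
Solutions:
 u(x) = C1*exp(-x) + C2*exp(x) + C3*sin(x) + C4*cos(x)


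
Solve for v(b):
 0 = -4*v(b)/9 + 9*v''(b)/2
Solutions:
 v(b) = C1*exp(-2*sqrt(2)*b/9) + C2*exp(2*sqrt(2)*b/9)


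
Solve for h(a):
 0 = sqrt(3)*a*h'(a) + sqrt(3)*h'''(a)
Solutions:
 h(a) = C1 + Integral(C2*airyai(-a) + C3*airybi(-a), a)


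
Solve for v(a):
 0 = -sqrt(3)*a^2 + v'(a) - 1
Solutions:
 v(a) = C1 + sqrt(3)*a^3/3 + a


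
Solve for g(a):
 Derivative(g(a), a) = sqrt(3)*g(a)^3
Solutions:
 g(a) = -sqrt(2)*sqrt(-1/(C1 + sqrt(3)*a))/2
 g(a) = sqrt(2)*sqrt(-1/(C1 + sqrt(3)*a))/2


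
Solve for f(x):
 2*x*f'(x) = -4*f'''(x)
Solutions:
 f(x) = C1 + Integral(C2*airyai(-2^(2/3)*x/2) + C3*airybi(-2^(2/3)*x/2), x)


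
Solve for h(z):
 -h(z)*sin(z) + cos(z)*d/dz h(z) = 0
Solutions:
 h(z) = C1/cos(z)


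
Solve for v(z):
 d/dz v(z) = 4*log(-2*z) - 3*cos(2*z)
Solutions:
 v(z) = C1 + 4*z*log(-z) - 4*z + 4*z*log(2) - 3*sin(2*z)/2


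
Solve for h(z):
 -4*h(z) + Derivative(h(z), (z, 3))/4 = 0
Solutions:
 h(z) = C3*exp(2*2^(1/3)*z) + (C1*sin(2^(1/3)*sqrt(3)*z) + C2*cos(2^(1/3)*sqrt(3)*z))*exp(-2^(1/3)*z)


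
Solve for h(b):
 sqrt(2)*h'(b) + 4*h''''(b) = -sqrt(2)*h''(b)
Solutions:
 h(b) = C1 + C2*exp(-3^(1/3)*b*(-(9*sqrt(2) + sqrt(6)*sqrt(sqrt(2) + 27))^(1/3) + sqrt(2)*3^(1/3)/(9*sqrt(2) + sqrt(6)*sqrt(sqrt(2) + 27))^(1/3))/12)*sin(3^(1/6)*b*(3*sqrt(2)/(9*sqrt(2) + sqrt(6)*sqrt(sqrt(2) + 27))^(1/3) + 3^(2/3)*(9*sqrt(2) + sqrt(6)*sqrt(sqrt(2) + 27))^(1/3))/12) + C3*exp(-3^(1/3)*b*(-(9*sqrt(2) + sqrt(6)*sqrt(sqrt(2) + 27))^(1/3) + sqrt(2)*3^(1/3)/(9*sqrt(2) + sqrt(6)*sqrt(sqrt(2) + 27))^(1/3))/12)*cos(3^(1/6)*b*(3*sqrt(2)/(9*sqrt(2) + sqrt(6)*sqrt(sqrt(2) + 27))^(1/3) + 3^(2/3)*(9*sqrt(2) + sqrt(6)*sqrt(sqrt(2) + 27))^(1/3))/12) + C4*exp(3^(1/3)*b*(-(9*sqrt(2) + sqrt(6)*sqrt(sqrt(2) + 27))^(1/3) + sqrt(2)*3^(1/3)/(9*sqrt(2) + sqrt(6)*sqrt(sqrt(2) + 27))^(1/3))/6)


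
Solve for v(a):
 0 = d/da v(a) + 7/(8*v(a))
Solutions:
 v(a) = -sqrt(C1 - 7*a)/2
 v(a) = sqrt(C1 - 7*a)/2


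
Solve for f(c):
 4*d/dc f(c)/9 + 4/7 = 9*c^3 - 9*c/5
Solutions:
 f(c) = C1 + 81*c^4/16 - 81*c^2/40 - 9*c/7


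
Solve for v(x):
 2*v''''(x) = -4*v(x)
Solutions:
 v(x) = (C1*sin(2^(3/4)*x/2) + C2*cos(2^(3/4)*x/2))*exp(-2^(3/4)*x/2) + (C3*sin(2^(3/4)*x/2) + C4*cos(2^(3/4)*x/2))*exp(2^(3/4)*x/2)


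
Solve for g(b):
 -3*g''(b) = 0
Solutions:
 g(b) = C1 + C2*b


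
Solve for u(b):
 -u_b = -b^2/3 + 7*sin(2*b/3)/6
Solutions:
 u(b) = C1 + b^3/9 + 7*cos(2*b/3)/4


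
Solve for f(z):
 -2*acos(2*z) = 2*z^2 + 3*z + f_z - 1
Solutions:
 f(z) = C1 - 2*z^3/3 - 3*z^2/2 - 2*z*acos(2*z) + z + sqrt(1 - 4*z^2)


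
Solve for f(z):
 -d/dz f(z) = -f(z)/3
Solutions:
 f(z) = C1*exp(z/3)


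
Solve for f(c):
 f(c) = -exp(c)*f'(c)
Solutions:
 f(c) = C1*exp(exp(-c))


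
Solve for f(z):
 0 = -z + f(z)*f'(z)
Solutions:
 f(z) = -sqrt(C1 + z^2)
 f(z) = sqrt(C1 + z^2)


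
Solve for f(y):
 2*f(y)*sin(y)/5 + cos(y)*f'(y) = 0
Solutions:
 f(y) = C1*cos(y)^(2/5)


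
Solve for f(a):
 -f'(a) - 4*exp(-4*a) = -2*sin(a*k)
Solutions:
 f(a) = C1 + exp(-4*a) - 2*cos(a*k)/k


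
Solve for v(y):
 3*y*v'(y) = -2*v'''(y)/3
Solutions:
 v(y) = C1 + Integral(C2*airyai(-6^(2/3)*y/2) + C3*airybi(-6^(2/3)*y/2), y)


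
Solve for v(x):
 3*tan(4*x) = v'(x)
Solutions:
 v(x) = C1 - 3*log(cos(4*x))/4


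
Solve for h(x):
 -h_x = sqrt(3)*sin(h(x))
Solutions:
 h(x) = -acos((-C1 - exp(2*sqrt(3)*x))/(C1 - exp(2*sqrt(3)*x))) + 2*pi
 h(x) = acos((-C1 - exp(2*sqrt(3)*x))/(C1 - exp(2*sqrt(3)*x)))


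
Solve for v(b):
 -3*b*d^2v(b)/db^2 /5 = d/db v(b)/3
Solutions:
 v(b) = C1 + C2*b^(4/9)


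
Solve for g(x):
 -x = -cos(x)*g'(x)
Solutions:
 g(x) = C1 + Integral(x/cos(x), x)


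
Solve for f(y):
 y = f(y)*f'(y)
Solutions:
 f(y) = -sqrt(C1 + y^2)
 f(y) = sqrt(C1 + y^2)


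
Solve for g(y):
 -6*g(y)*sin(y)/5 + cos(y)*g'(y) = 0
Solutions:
 g(y) = C1/cos(y)^(6/5)


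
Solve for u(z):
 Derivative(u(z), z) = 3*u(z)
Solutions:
 u(z) = C1*exp(3*z)


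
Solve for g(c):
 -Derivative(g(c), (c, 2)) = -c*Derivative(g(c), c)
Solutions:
 g(c) = C1 + C2*erfi(sqrt(2)*c/2)


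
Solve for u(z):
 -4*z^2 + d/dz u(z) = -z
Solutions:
 u(z) = C1 + 4*z^3/3 - z^2/2


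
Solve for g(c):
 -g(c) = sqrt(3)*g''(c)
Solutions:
 g(c) = C1*sin(3^(3/4)*c/3) + C2*cos(3^(3/4)*c/3)


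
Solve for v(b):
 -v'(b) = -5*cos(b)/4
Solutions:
 v(b) = C1 + 5*sin(b)/4


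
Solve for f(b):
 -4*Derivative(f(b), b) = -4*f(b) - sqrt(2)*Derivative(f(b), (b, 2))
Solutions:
 f(b) = (C1*sin(sqrt(2)*b*sqrt(-1 + sqrt(2))) + C2*cos(sqrt(2)*b*sqrt(-1 + sqrt(2))))*exp(sqrt(2)*b)


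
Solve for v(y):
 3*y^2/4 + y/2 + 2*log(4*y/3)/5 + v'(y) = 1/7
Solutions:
 v(y) = C1 - y^3/4 - y^2/4 - 2*y*log(y)/5 - 4*y*log(2)/5 + 2*y*log(3)/5 + 19*y/35


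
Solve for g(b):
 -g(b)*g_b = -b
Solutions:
 g(b) = -sqrt(C1 + b^2)
 g(b) = sqrt(C1 + b^2)


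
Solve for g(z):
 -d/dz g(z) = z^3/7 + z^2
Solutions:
 g(z) = C1 - z^4/28 - z^3/3


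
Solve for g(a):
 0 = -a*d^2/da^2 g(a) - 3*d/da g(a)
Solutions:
 g(a) = C1 + C2/a^2


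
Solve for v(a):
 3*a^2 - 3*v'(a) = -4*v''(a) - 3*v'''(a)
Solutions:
 v(a) = C1 + C2*exp(a*(-2 + sqrt(13))/3) + C3*exp(-a*(2 + sqrt(13))/3) + a^3/3 + 4*a^2/3 + 50*a/9


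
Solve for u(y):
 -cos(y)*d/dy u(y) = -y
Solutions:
 u(y) = C1 + Integral(y/cos(y), y)


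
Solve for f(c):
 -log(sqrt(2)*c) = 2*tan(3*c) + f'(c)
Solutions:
 f(c) = C1 - c*log(c) - c*log(2)/2 + c + 2*log(cos(3*c))/3


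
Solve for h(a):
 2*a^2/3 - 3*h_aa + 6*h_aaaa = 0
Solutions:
 h(a) = C1 + C2*a + C3*exp(-sqrt(2)*a/2) + C4*exp(sqrt(2)*a/2) + a^4/54 + 4*a^2/9


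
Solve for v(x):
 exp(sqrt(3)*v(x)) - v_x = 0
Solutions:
 v(x) = sqrt(3)*(2*log(-1/(C1 + x)) - log(3))/6


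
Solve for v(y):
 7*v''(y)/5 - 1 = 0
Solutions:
 v(y) = C1 + C2*y + 5*y^2/14


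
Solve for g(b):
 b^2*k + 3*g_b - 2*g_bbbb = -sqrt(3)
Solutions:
 g(b) = C1 + C4*exp(2^(2/3)*3^(1/3)*b/2) - b^3*k/9 - sqrt(3)*b/3 + (C2*sin(2^(2/3)*3^(5/6)*b/4) + C3*cos(2^(2/3)*3^(5/6)*b/4))*exp(-2^(2/3)*3^(1/3)*b/4)


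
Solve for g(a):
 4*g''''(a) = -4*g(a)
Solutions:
 g(a) = (C1*sin(sqrt(2)*a/2) + C2*cos(sqrt(2)*a/2))*exp(-sqrt(2)*a/2) + (C3*sin(sqrt(2)*a/2) + C4*cos(sqrt(2)*a/2))*exp(sqrt(2)*a/2)


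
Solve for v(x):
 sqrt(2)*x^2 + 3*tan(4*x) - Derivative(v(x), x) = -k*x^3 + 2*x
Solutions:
 v(x) = C1 + k*x^4/4 + sqrt(2)*x^3/3 - x^2 - 3*log(cos(4*x))/4


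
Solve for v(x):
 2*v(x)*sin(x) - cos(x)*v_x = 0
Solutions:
 v(x) = C1/cos(x)^2


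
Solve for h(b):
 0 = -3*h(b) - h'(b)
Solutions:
 h(b) = C1*exp(-3*b)


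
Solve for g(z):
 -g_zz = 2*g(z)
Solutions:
 g(z) = C1*sin(sqrt(2)*z) + C2*cos(sqrt(2)*z)


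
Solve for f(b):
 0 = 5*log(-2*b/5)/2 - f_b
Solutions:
 f(b) = C1 + 5*b*log(-b)/2 + 5*b*(-log(5) - 1 + log(2))/2


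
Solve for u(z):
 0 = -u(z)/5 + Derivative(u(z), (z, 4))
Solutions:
 u(z) = C1*exp(-5^(3/4)*z/5) + C2*exp(5^(3/4)*z/5) + C3*sin(5^(3/4)*z/5) + C4*cos(5^(3/4)*z/5)


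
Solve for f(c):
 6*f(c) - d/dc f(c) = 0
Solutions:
 f(c) = C1*exp(6*c)


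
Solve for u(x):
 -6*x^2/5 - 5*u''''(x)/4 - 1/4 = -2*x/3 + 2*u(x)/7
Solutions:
 u(x) = -21*x^2/5 + 7*x/3 + (C1*sin(2^(1/4)*35^(3/4)*x/35) + C2*cos(2^(1/4)*35^(3/4)*x/35))*exp(-2^(1/4)*35^(3/4)*x/35) + (C3*sin(2^(1/4)*35^(3/4)*x/35) + C4*cos(2^(1/4)*35^(3/4)*x/35))*exp(2^(1/4)*35^(3/4)*x/35) - 7/8


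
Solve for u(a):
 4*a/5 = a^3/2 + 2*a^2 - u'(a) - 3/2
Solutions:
 u(a) = C1 + a^4/8 + 2*a^3/3 - 2*a^2/5 - 3*a/2


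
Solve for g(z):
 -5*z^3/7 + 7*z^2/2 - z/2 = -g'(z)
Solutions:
 g(z) = C1 + 5*z^4/28 - 7*z^3/6 + z^2/4


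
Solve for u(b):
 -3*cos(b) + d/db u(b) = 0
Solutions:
 u(b) = C1 + 3*sin(b)


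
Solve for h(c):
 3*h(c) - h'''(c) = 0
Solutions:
 h(c) = C3*exp(3^(1/3)*c) + (C1*sin(3^(5/6)*c/2) + C2*cos(3^(5/6)*c/2))*exp(-3^(1/3)*c/2)


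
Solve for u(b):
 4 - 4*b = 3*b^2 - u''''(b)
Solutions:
 u(b) = C1 + C2*b + C3*b^2 + C4*b^3 + b^6/120 + b^5/30 - b^4/6


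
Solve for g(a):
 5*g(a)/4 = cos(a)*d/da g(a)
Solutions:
 g(a) = C1*(sin(a) + 1)^(5/8)/(sin(a) - 1)^(5/8)


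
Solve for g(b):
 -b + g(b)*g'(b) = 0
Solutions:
 g(b) = -sqrt(C1 + b^2)
 g(b) = sqrt(C1 + b^2)


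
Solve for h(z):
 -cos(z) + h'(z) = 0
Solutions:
 h(z) = C1 + sin(z)


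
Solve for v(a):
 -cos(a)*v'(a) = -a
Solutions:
 v(a) = C1 + Integral(a/cos(a), a)


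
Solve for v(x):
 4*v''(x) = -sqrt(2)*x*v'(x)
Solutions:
 v(x) = C1 + C2*erf(2^(3/4)*x/4)


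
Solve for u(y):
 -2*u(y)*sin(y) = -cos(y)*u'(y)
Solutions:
 u(y) = C1/cos(y)^2


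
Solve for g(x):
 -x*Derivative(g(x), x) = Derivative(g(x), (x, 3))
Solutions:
 g(x) = C1 + Integral(C2*airyai(-x) + C3*airybi(-x), x)


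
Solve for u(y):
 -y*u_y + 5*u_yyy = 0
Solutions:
 u(y) = C1 + Integral(C2*airyai(5^(2/3)*y/5) + C3*airybi(5^(2/3)*y/5), y)


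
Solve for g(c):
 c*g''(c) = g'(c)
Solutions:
 g(c) = C1 + C2*c^2


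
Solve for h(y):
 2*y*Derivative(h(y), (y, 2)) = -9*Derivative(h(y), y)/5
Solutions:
 h(y) = C1 + C2*y^(1/10)


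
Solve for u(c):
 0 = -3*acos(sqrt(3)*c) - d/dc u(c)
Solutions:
 u(c) = C1 - 3*c*acos(sqrt(3)*c) + sqrt(3)*sqrt(1 - 3*c^2)


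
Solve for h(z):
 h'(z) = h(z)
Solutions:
 h(z) = C1*exp(z)


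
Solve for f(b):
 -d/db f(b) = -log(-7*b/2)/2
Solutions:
 f(b) = C1 + b*log(-b)/2 + b*(-1 - log(2) + log(7))/2


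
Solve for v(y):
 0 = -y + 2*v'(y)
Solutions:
 v(y) = C1 + y^2/4


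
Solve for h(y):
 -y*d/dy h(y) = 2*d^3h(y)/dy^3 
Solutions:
 h(y) = C1 + Integral(C2*airyai(-2^(2/3)*y/2) + C3*airybi(-2^(2/3)*y/2), y)


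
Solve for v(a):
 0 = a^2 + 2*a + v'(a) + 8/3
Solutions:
 v(a) = C1 - a^3/3 - a^2 - 8*a/3


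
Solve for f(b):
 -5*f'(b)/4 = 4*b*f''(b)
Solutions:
 f(b) = C1 + C2*b^(11/16)


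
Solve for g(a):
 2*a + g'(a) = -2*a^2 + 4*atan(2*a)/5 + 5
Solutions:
 g(a) = C1 - 2*a^3/3 - a^2 + 4*a*atan(2*a)/5 + 5*a - log(4*a^2 + 1)/5


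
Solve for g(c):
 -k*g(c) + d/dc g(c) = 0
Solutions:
 g(c) = C1*exp(c*k)


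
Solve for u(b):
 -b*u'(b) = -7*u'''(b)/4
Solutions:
 u(b) = C1 + Integral(C2*airyai(14^(2/3)*b/7) + C3*airybi(14^(2/3)*b/7), b)


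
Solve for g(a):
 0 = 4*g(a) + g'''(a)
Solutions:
 g(a) = C3*exp(-2^(2/3)*a) + (C1*sin(2^(2/3)*sqrt(3)*a/2) + C2*cos(2^(2/3)*sqrt(3)*a/2))*exp(2^(2/3)*a/2)


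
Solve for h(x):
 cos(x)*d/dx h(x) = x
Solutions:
 h(x) = C1 + Integral(x/cos(x), x)


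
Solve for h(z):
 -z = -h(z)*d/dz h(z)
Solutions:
 h(z) = -sqrt(C1 + z^2)
 h(z) = sqrt(C1 + z^2)


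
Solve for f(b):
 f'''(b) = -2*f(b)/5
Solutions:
 f(b) = C3*exp(-2^(1/3)*5^(2/3)*b/5) + (C1*sin(2^(1/3)*sqrt(3)*5^(2/3)*b/10) + C2*cos(2^(1/3)*sqrt(3)*5^(2/3)*b/10))*exp(2^(1/3)*5^(2/3)*b/10)


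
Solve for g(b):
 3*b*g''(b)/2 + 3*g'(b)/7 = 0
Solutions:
 g(b) = C1 + C2*b^(5/7)


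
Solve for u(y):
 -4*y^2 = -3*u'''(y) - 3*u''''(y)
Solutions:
 u(y) = C1 + C2*y + C3*y^2 + C4*exp(-y) + y^5/45 - y^4/9 + 4*y^3/9


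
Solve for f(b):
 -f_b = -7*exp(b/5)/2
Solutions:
 f(b) = C1 + 35*exp(b/5)/2


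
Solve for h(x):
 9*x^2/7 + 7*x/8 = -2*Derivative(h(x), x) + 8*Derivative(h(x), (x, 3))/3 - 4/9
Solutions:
 h(x) = C1 + C2*exp(-sqrt(3)*x/2) + C3*exp(sqrt(3)*x/2) - 3*x^3/14 - 7*x^2/32 - 122*x/63


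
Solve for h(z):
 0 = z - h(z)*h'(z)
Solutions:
 h(z) = -sqrt(C1 + z^2)
 h(z) = sqrt(C1 + z^2)


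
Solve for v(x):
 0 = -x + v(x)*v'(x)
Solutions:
 v(x) = -sqrt(C1 + x^2)
 v(x) = sqrt(C1 + x^2)


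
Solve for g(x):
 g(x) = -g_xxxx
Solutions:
 g(x) = (C1*sin(sqrt(2)*x/2) + C2*cos(sqrt(2)*x/2))*exp(-sqrt(2)*x/2) + (C3*sin(sqrt(2)*x/2) + C4*cos(sqrt(2)*x/2))*exp(sqrt(2)*x/2)


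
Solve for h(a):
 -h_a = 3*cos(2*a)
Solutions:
 h(a) = C1 - 3*sin(2*a)/2


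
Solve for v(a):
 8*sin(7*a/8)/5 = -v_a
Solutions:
 v(a) = C1 + 64*cos(7*a/8)/35


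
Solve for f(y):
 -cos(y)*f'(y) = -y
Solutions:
 f(y) = C1 + Integral(y/cos(y), y)


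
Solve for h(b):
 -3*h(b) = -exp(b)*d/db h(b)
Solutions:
 h(b) = C1*exp(-3*exp(-b))


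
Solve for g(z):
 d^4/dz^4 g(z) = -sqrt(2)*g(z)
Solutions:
 g(z) = (C1*sin(2^(5/8)*z/2) + C2*cos(2^(5/8)*z/2))*exp(-2^(5/8)*z/2) + (C3*sin(2^(5/8)*z/2) + C4*cos(2^(5/8)*z/2))*exp(2^(5/8)*z/2)


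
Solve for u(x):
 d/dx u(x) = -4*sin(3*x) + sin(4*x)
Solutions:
 u(x) = C1 + 4*cos(3*x)/3 - cos(4*x)/4


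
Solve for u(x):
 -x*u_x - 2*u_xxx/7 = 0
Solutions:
 u(x) = C1 + Integral(C2*airyai(-2^(2/3)*7^(1/3)*x/2) + C3*airybi(-2^(2/3)*7^(1/3)*x/2), x)


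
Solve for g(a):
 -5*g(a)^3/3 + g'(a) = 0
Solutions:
 g(a) = -sqrt(6)*sqrt(-1/(C1 + 5*a))/2
 g(a) = sqrt(6)*sqrt(-1/(C1 + 5*a))/2


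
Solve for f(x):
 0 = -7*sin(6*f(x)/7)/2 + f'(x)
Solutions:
 -7*x/2 + 7*log(cos(6*f(x)/7) - 1)/12 - 7*log(cos(6*f(x)/7) + 1)/12 = C1


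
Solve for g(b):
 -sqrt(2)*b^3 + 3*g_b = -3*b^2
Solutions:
 g(b) = C1 + sqrt(2)*b^4/12 - b^3/3


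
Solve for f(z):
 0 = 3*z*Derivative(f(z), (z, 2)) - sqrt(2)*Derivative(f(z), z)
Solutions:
 f(z) = C1 + C2*z^(sqrt(2)/3 + 1)


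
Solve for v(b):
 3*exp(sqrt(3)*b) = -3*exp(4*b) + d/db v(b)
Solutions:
 v(b) = C1 + 3*exp(4*b)/4 + sqrt(3)*exp(sqrt(3)*b)


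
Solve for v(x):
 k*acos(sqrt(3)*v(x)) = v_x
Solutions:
 Integral(1/acos(sqrt(3)*_y), (_y, v(x))) = C1 + k*x


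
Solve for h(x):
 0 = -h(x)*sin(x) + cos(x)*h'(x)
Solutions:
 h(x) = C1/cos(x)


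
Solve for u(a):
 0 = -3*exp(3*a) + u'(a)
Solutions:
 u(a) = C1 + exp(3*a)


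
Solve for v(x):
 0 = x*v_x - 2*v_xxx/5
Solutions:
 v(x) = C1 + Integral(C2*airyai(2^(2/3)*5^(1/3)*x/2) + C3*airybi(2^(2/3)*5^(1/3)*x/2), x)


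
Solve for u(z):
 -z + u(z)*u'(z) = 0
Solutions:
 u(z) = -sqrt(C1 + z^2)
 u(z) = sqrt(C1 + z^2)


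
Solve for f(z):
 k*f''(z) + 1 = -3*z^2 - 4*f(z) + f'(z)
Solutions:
 f(z) = C1*exp(z*(1 - sqrt(1 - 16*k))/(2*k)) + C2*exp(z*(sqrt(1 - 16*k) + 1)/(2*k)) + 3*k/8 - 3*z^2/4 - 3*z/8 - 11/32


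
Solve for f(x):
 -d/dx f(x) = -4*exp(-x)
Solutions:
 f(x) = C1 - 4*exp(-x)


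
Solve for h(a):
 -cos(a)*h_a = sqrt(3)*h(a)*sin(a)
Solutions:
 h(a) = C1*cos(a)^(sqrt(3))


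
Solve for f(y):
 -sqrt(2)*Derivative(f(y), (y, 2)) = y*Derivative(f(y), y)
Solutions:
 f(y) = C1 + C2*erf(2^(1/4)*y/2)


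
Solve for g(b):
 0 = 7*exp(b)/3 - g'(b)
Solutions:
 g(b) = C1 + 7*exp(b)/3


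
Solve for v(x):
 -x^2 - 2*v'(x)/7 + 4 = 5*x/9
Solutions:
 v(x) = C1 - 7*x^3/6 - 35*x^2/36 + 14*x


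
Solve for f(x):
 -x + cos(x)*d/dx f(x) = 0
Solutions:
 f(x) = C1 + Integral(x/cos(x), x)


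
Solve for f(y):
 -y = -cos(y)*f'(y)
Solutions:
 f(y) = C1 + Integral(y/cos(y), y)


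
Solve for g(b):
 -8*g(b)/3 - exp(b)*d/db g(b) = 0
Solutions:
 g(b) = C1*exp(8*exp(-b)/3)


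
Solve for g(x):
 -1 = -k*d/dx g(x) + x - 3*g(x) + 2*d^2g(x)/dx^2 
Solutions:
 g(x) = C1*exp(x*(k - sqrt(k^2 + 24))/4) + C2*exp(x*(k + sqrt(k^2 + 24))/4) - k/9 + x/3 + 1/3


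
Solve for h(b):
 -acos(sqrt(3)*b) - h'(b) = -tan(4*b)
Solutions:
 h(b) = C1 - b*acos(sqrt(3)*b) + sqrt(3)*sqrt(1 - 3*b^2)/3 - log(cos(4*b))/4


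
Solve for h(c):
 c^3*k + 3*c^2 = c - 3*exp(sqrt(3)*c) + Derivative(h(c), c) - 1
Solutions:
 h(c) = C1 + c^4*k/4 + c^3 - c^2/2 + c + sqrt(3)*exp(sqrt(3)*c)


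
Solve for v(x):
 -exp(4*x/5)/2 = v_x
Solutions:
 v(x) = C1 - 5*exp(4*x/5)/8


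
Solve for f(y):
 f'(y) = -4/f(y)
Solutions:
 f(y) = -sqrt(C1 - 8*y)
 f(y) = sqrt(C1 - 8*y)


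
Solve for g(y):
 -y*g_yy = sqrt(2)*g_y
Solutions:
 g(y) = C1 + C2*y^(1 - sqrt(2))


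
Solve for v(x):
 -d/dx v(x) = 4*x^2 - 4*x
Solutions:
 v(x) = C1 - 4*x^3/3 + 2*x^2


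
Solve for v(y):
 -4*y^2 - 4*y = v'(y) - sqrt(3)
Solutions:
 v(y) = C1 - 4*y^3/3 - 2*y^2 + sqrt(3)*y


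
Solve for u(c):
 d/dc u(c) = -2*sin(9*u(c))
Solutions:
 u(c) = -acos((-C1 - exp(36*c))/(C1 - exp(36*c)))/9 + 2*pi/9
 u(c) = acos((-C1 - exp(36*c))/(C1 - exp(36*c)))/9


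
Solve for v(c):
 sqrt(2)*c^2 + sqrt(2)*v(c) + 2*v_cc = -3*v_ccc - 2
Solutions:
 v(c) = C1*exp(c*(-8 + 8*2^(1/3)/(16 + 243*sqrt(2) + sqrt(-256 + (16 + 243*sqrt(2))^2))^(1/3) + 2^(2/3)*(16 + 243*sqrt(2) + sqrt(-256 + (16 + 243*sqrt(2))^2))^(1/3))/36)*sin(2^(1/3)*sqrt(3)*c*(-2^(1/3)*(16 + 243*sqrt(2) + 27*sqrt(-256/729 + (16/27 + 9*sqrt(2))^2))^(1/3) + 8/(16 + 243*sqrt(2) + 27*sqrt(-256/729 + (16/27 + 9*sqrt(2))^2))^(1/3))/36) + C2*exp(c*(-8 + 8*2^(1/3)/(16 + 243*sqrt(2) + sqrt(-256 + (16 + 243*sqrt(2))^2))^(1/3) + 2^(2/3)*(16 + 243*sqrt(2) + sqrt(-256 + (16 + 243*sqrt(2))^2))^(1/3))/36)*cos(2^(1/3)*sqrt(3)*c*(-2^(1/3)*(16 + 243*sqrt(2) + 27*sqrt(-256/729 + (16/27 + 9*sqrt(2))^2))^(1/3) + 8/(16 + 243*sqrt(2) + 27*sqrt(-256/729 + (16/27 + 9*sqrt(2))^2))^(1/3))/36) + C3*exp(-c*(8*2^(1/3)/(16 + 243*sqrt(2) + sqrt(-256 + (16 + 243*sqrt(2))^2))^(1/3) + 4 + 2^(2/3)*(16 + 243*sqrt(2) + sqrt(-256 + (16 + 243*sqrt(2))^2))^(1/3))/18) - c^2 + sqrt(2)


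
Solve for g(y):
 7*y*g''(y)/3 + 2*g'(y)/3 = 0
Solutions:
 g(y) = C1 + C2*y^(5/7)


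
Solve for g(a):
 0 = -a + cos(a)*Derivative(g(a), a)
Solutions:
 g(a) = C1 + Integral(a/cos(a), a)


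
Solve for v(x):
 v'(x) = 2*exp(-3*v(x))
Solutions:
 v(x) = log(C1 + 6*x)/3
 v(x) = log((-3^(1/3) - 3^(5/6)*I)*(C1 + 2*x)^(1/3)/2)
 v(x) = log((-3^(1/3) + 3^(5/6)*I)*(C1 + 2*x)^(1/3)/2)


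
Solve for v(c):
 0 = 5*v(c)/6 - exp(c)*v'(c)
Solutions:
 v(c) = C1*exp(-5*exp(-c)/6)


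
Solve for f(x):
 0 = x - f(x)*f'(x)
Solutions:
 f(x) = -sqrt(C1 + x^2)
 f(x) = sqrt(C1 + x^2)


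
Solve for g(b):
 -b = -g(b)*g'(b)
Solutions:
 g(b) = -sqrt(C1 + b^2)
 g(b) = sqrt(C1 + b^2)


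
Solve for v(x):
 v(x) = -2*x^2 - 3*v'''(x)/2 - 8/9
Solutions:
 v(x) = C3*exp(-2^(1/3)*3^(2/3)*x/3) - 2*x^2 + (C1*sin(2^(1/3)*3^(1/6)*x/2) + C2*cos(2^(1/3)*3^(1/6)*x/2))*exp(2^(1/3)*3^(2/3)*x/6) - 8/9


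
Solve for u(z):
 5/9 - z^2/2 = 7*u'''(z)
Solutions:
 u(z) = C1 + C2*z + C3*z^2 - z^5/840 + 5*z^3/378


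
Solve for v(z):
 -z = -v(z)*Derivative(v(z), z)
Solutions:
 v(z) = -sqrt(C1 + z^2)
 v(z) = sqrt(C1 + z^2)


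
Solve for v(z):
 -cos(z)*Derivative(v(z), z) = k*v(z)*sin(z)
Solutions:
 v(z) = C1*exp(k*log(cos(z)))


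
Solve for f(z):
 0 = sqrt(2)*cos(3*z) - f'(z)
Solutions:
 f(z) = C1 + sqrt(2)*sin(3*z)/3


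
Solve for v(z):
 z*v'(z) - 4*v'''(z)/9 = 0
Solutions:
 v(z) = C1 + Integral(C2*airyai(2^(1/3)*3^(2/3)*z/2) + C3*airybi(2^(1/3)*3^(2/3)*z/2), z)


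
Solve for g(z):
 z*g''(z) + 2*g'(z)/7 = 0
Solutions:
 g(z) = C1 + C2*z^(5/7)


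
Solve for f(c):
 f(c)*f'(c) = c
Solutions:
 f(c) = -sqrt(C1 + c^2)
 f(c) = sqrt(C1 + c^2)


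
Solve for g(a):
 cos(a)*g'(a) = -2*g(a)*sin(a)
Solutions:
 g(a) = C1*cos(a)^2


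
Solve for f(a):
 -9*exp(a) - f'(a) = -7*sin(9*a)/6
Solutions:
 f(a) = C1 - 9*exp(a) - 7*cos(9*a)/54


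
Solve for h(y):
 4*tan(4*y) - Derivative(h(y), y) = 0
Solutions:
 h(y) = C1 - log(cos(4*y))


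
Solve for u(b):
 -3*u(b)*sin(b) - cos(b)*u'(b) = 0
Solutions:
 u(b) = C1*cos(b)^3


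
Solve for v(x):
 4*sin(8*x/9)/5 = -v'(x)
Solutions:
 v(x) = C1 + 9*cos(8*x/9)/10


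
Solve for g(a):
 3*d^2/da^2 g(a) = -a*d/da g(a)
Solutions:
 g(a) = C1 + C2*erf(sqrt(6)*a/6)


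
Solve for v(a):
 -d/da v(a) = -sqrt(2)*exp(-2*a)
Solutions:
 v(a) = C1 - sqrt(2)*exp(-2*a)/2


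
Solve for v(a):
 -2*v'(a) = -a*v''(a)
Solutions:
 v(a) = C1 + C2*a^3


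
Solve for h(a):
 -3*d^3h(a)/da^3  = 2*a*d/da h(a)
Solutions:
 h(a) = C1 + Integral(C2*airyai(-2^(1/3)*3^(2/3)*a/3) + C3*airybi(-2^(1/3)*3^(2/3)*a/3), a)


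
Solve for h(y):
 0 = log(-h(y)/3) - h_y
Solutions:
 -Integral(1/(log(-_y) - log(3)), (_y, h(y))) = C1 - y


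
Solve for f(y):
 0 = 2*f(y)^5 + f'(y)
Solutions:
 f(y) = -I*(1/(C1 + 8*y))^(1/4)
 f(y) = I*(1/(C1 + 8*y))^(1/4)
 f(y) = -(1/(C1 + 8*y))^(1/4)
 f(y) = (1/(C1 + 8*y))^(1/4)


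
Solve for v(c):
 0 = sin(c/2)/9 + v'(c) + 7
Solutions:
 v(c) = C1 - 7*c + 2*cos(c/2)/9


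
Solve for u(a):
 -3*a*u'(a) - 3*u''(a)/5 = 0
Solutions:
 u(a) = C1 + C2*erf(sqrt(10)*a/2)


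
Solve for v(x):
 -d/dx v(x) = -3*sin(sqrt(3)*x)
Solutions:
 v(x) = C1 - sqrt(3)*cos(sqrt(3)*x)


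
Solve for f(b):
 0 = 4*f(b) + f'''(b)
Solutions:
 f(b) = C3*exp(-2^(2/3)*b) + (C1*sin(2^(2/3)*sqrt(3)*b/2) + C2*cos(2^(2/3)*sqrt(3)*b/2))*exp(2^(2/3)*b/2)


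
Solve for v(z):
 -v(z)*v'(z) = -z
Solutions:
 v(z) = -sqrt(C1 + z^2)
 v(z) = sqrt(C1 + z^2)


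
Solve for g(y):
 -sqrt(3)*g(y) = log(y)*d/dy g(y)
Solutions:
 g(y) = C1*exp(-sqrt(3)*li(y))


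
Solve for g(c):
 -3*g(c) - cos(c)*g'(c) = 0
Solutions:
 g(c) = C1*(sin(c) - 1)^(3/2)/(sin(c) + 1)^(3/2)


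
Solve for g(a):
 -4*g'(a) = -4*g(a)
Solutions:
 g(a) = C1*exp(a)


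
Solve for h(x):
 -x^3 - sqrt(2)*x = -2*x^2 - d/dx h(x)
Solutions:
 h(x) = C1 + x^4/4 - 2*x^3/3 + sqrt(2)*x^2/2


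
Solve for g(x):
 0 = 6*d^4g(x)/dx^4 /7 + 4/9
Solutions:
 g(x) = C1 + C2*x + C3*x^2 + C4*x^3 - 7*x^4/324


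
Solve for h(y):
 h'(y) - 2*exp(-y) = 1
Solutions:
 h(y) = C1 + y - 2*exp(-y)


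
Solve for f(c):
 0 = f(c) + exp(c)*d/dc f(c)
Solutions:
 f(c) = C1*exp(exp(-c))


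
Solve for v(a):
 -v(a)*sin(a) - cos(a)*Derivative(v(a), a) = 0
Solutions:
 v(a) = C1*cos(a)


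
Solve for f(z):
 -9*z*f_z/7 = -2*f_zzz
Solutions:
 f(z) = C1 + Integral(C2*airyai(42^(2/3)*z/14) + C3*airybi(42^(2/3)*z/14), z)


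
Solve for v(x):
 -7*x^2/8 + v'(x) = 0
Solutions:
 v(x) = C1 + 7*x^3/24


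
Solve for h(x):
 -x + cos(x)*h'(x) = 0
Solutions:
 h(x) = C1 + Integral(x/cos(x), x)


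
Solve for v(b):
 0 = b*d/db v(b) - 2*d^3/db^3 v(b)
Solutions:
 v(b) = C1 + Integral(C2*airyai(2^(2/3)*b/2) + C3*airybi(2^(2/3)*b/2), b)


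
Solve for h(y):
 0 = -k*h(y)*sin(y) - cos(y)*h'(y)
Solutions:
 h(y) = C1*exp(k*log(cos(y)))


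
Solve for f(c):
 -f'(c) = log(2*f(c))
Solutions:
 Integral(1/(log(_y) + log(2)), (_y, f(c))) = C1 - c


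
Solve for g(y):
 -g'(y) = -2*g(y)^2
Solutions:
 g(y) = -1/(C1 + 2*y)


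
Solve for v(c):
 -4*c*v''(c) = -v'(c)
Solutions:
 v(c) = C1 + C2*c^(5/4)


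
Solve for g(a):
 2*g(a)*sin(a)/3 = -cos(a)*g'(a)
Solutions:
 g(a) = C1*cos(a)^(2/3)


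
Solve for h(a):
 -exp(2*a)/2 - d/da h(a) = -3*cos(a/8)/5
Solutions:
 h(a) = C1 - exp(2*a)/4 + 24*sin(a/8)/5


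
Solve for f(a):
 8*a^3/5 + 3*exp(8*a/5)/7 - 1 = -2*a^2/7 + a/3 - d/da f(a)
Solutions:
 f(a) = C1 - 2*a^4/5 - 2*a^3/21 + a^2/6 + a - 15*exp(8*a/5)/56


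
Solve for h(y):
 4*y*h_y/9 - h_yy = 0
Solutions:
 h(y) = C1 + C2*erfi(sqrt(2)*y/3)


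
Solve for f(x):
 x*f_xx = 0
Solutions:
 f(x) = C1 + C2*x


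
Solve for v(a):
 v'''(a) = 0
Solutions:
 v(a) = C1 + C2*a + C3*a^2


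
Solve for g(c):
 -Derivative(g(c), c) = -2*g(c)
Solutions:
 g(c) = C1*exp(2*c)


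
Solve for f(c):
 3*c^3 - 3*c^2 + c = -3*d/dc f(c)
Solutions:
 f(c) = C1 - c^4/4 + c^3/3 - c^2/6


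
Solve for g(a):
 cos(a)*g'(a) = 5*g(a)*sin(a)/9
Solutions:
 g(a) = C1/cos(a)^(5/9)


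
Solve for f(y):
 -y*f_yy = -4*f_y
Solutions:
 f(y) = C1 + C2*y^5


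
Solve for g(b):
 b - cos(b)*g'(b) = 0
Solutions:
 g(b) = C1 + Integral(b/cos(b), b)


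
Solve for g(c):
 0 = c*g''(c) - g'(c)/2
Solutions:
 g(c) = C1 + C2*c^(3/2)


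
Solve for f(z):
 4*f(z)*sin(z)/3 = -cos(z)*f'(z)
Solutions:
 f(z) = C1*cos(z)^(4/3)


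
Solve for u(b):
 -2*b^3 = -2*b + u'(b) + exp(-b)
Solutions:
 u(b) = C1 - b^4/2 + b^2 + exp(-b)


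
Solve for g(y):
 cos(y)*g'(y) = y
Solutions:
 g(y) = C1 + Integral(y/cos(y), y)


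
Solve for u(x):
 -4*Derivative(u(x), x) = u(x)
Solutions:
 u(x) = C1*exp(-x/4)


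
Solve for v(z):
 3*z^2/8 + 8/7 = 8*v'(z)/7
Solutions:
 v(z) = C1 + 7*z^3/64 + z


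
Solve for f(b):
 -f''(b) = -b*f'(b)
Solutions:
 f(b) = C1 + C2*erfi(sqrt(2)*b/2)


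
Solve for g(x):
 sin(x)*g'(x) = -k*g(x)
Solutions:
 g(x) = C1*exp(k*(-log(cos(x) - 1) + log(cos(x) + 1))/2)


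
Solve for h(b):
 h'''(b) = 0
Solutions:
 h(b) = C1 + C2*b + C3*b^2


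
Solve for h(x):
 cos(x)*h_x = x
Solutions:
 h(x) = C1 + Integral(x/cos(x), x)


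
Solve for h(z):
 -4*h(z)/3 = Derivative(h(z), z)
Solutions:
 h(z) = C1*exp(-4*z/3)


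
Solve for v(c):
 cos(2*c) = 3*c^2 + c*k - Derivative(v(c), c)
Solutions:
 v(c) = C1 + c^3 + c^2*k/2 - sin(2*c)/2


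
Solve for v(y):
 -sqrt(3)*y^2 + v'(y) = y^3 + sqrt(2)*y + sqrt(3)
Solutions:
 v(y) = C1 + y^4/4 + sqrt(3)*y^3/3 + sqrt(2)*y^2/2 + sqrt(3)*y


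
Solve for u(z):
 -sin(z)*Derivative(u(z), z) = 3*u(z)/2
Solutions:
 u(z) = C1*(cos(z) + 1)^(3/4)/(cos(z) - 1)^(3/4)


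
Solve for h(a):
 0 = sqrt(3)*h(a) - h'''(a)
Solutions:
 h(a) = C3*exp(3^(1/6)*a) + (C1*sin(3^(2/3)*a/2) + C2*cos(3^(2/3)*a/2))*exp(-3^(1/6)*a/2)


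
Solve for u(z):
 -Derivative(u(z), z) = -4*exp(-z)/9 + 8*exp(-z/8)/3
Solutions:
 u(z) = C1 - 4*exp(-z)/9 + 64*exp(-z/8)/3


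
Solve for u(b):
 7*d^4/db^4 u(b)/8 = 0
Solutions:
 u(b) = C1 + C2*b + C3*b^2 + C4*b^3


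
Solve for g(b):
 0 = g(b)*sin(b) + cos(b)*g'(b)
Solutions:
 g(b) = C1*cos(b)


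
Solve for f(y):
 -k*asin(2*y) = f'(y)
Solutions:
 f(y) = C1 - k*(y*asin(2*y) + sqrt(1 - 4*y^2)/2)


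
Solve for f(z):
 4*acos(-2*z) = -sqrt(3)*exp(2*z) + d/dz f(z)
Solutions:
 f(z) = C1 + 4*z*acos(-2*z) + 2*sqrt(1 - 4*z^2) + sqrt(3)*exp(2*z)/2


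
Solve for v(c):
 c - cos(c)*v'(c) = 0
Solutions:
 v(c) = C1 + Integral(c/cos(c), c)


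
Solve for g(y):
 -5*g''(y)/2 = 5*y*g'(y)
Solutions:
 g(y) = C1 + C2*erf(y)


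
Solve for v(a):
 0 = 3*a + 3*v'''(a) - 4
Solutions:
 v(a) = C1 + C2*a + C3*a^2 - a^4/24 + 2*a^3/9


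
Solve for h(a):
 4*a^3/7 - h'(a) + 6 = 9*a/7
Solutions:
 h(a) = C1 + a^4/7 - 9*a^2/14 + 6*a


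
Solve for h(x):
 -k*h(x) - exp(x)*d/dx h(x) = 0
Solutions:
 h(x) = C1*exp(k*exp(-x))


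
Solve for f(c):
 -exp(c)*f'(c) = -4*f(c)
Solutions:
 f(c) = C1*exp(-4*exp(-c))


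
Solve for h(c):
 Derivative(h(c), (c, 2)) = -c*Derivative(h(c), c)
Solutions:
 h(c) = C1 + C2*erf(sqrt(2)*c/2)


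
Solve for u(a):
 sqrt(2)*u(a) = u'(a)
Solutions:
 u(a) = C1*exp(sqrt(2)*a)


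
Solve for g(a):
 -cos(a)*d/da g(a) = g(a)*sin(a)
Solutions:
 g(a) = C1*cos(a)


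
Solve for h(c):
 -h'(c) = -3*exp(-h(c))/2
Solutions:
 h(c) = log(C1 + 3*c/2)


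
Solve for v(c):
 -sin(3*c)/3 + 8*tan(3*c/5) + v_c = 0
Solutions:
 v(c) = C1 + 40*log(cos(3*c/5))/3 - cos(3*c)/9


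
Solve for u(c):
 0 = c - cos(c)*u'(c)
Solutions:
 u(c) = C1 + Integral(c/cos(c), c)


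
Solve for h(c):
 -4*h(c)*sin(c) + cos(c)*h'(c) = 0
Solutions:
 h(c) = C1/cos(c)^4


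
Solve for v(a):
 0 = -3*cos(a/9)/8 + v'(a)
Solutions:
 v(a) = C1 + 27*sin(a/9)/8


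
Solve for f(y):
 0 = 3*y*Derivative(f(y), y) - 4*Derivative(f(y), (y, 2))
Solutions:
 f(y) = C1 + C2*erfi(sqrt(6)*y/4)


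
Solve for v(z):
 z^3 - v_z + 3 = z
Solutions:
 v(z) = C1 + z^4/4 - z^2/2 + 3*z


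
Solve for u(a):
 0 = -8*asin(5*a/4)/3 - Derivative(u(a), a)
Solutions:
 u(a) = C1 - 8*a*asin(5*a/4)/3 - 8*sqrt(16 - 25*a^2)/15


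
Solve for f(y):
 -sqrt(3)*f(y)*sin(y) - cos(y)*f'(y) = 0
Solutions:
 f(y) = C1*cos(y)^(sqrt(3))


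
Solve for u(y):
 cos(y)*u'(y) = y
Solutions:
 u(y) = C1 + Integral(y/cos(y), y)


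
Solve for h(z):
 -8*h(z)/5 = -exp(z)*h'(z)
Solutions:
 h(z) = C1*exp(-8*exp(-z)/5)


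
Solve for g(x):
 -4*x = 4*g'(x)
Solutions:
 g(x) = C1 - x^2/2


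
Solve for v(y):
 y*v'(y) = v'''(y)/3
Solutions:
 v(y) = C1 + Integral(C2*airyai(3^(1/3)*y) + C3*airybi(3^(1/3)*y), y)


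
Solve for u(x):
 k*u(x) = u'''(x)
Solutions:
 u(x) = C1*exp(k^(1/3)*x) + C2*exp(k^(1/3)*x*(-1 + sqrt(3)*I)/2) + C3*exp(-k^(1/3)*x*(1 + sqrt(3)*I)/2)


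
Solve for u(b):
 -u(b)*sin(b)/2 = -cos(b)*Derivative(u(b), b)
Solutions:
 u(b) = C1/sqrt(cos(b))


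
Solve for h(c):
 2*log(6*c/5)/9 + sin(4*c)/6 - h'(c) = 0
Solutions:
 h(c) = C1 + 2*c*log(c)/9 - 2*c*log(5)/9 - 2*c/9 + 2*c*log(6)/9 - cos(4*c)/24


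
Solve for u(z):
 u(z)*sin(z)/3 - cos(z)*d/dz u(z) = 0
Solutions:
 u(z) = C1/cos(z)^(1/3)


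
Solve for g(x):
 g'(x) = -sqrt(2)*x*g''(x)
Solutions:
 g(x) = C1 + C2*x^(1 - sqrt(2)/2)


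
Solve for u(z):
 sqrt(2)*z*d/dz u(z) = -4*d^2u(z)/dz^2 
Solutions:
 u(z) = C1 + C2*erf(2^(3/4)*z/4)


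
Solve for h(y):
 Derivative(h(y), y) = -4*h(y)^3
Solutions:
 h(y) = -sqrt(2)*sqrt(-1/(C1 - 4*y))/2
 h(y) = sqrt(2)*sqrt(-1/(C1 - 4*y))/2


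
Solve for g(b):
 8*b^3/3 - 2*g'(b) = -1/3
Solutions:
 g(b) = C1 + b^4/3 + b/6


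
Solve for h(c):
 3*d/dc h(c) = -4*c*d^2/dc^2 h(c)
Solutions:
 h(c) = C1 + C2*c^(1/4)
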